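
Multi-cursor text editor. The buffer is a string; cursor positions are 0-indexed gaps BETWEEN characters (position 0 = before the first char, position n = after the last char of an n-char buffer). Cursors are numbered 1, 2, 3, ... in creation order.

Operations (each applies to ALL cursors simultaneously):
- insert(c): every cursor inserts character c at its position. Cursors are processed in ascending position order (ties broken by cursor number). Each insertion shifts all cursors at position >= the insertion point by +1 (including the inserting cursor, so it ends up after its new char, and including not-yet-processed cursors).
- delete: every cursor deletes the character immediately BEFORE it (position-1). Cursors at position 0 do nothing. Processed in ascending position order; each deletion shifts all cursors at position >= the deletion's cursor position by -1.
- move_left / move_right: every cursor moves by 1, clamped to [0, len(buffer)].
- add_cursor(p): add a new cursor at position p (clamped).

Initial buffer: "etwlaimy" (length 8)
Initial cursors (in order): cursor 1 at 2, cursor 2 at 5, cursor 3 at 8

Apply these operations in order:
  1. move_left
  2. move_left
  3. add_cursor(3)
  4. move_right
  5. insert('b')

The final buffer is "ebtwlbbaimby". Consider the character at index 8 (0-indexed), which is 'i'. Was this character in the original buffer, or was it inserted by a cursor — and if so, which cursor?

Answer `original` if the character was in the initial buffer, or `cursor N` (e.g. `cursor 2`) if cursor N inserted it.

Answer: original

Derivation:
After op 1 (move_left): buffer="etwlaimy" (len 8), cursors c1@1 c2@4 c3@7, authorship ........
After op 2 (move_left): buffer="etwlaimy" (len 8), cursors c1@0 c2@3 c3@6, authorship ........
After op 3 (add_cursor(3)): buffer="etwlaimy" (len 8), cursors c1@0 c2@3 c4@3 c3@6, authorship ........
After op 4 (move_right): buffer="etwlaimy" (len 8), cursors c1@1 c2@4 c4@4 c3@7, authorship ........
After op 5 (insert('b')): buffer="ebtwlbbaimby" (len 12), cursors c1@2 c2@7 c4@7 c3@11, authorship .1...24...3.
Authorship (.=original, N=cursor N): . 1 . . . 2 4 . . . 3 .
Index 8: author = original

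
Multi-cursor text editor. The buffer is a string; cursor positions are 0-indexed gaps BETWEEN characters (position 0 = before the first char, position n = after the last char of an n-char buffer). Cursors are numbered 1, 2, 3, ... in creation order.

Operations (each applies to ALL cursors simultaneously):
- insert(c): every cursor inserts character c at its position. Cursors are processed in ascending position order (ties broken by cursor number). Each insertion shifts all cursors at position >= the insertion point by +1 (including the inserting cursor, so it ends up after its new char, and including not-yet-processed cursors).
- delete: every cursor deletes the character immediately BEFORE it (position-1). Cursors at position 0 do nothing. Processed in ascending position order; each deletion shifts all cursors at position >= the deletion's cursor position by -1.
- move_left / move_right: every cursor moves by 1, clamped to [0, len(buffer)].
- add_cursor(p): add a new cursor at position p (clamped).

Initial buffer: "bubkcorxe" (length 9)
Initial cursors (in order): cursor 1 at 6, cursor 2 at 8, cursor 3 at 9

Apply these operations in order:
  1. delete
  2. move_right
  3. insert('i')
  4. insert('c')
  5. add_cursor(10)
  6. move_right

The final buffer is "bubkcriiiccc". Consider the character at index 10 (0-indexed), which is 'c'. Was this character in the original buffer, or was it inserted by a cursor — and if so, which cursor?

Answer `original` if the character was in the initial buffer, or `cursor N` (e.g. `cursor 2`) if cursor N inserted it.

Answer: cursor 2

Derivation:
After op 1 (delete): buffer="bubkcr" (len 6), cursors c1@5 c2@6 c3@6, authorship ......
After op 2 (move_right): buffer="bubkcr" (len 6), cursors c1@6 c2@6 c3@6, authorship ......
After op 3 (insert('i')): buffer="bubkcriii" (len 9), cursors c1@9 c2@9 c3@9, authorship ......123
After op 4 (insert('c')): buffer="bubkcriiiccc" (len 12), cursors c1@12 c2@12 c3@12, authorship ......123123
After op 5 (add_cursor(10)): buffer="bubkcriiiccc" (len 12), cursors c4@10 c1@12 c2@12 c3@12, authorship ......123123
After op 6 (move_right): buffer="bubkcriiiccc" (len 12), cursors c4@11 c1@12 c2@12 c3@12, authorship ......123123
Authorship (.=original, N=cursor N): . . . . . . 1 2 3 1 2 3
Index 10: author = 2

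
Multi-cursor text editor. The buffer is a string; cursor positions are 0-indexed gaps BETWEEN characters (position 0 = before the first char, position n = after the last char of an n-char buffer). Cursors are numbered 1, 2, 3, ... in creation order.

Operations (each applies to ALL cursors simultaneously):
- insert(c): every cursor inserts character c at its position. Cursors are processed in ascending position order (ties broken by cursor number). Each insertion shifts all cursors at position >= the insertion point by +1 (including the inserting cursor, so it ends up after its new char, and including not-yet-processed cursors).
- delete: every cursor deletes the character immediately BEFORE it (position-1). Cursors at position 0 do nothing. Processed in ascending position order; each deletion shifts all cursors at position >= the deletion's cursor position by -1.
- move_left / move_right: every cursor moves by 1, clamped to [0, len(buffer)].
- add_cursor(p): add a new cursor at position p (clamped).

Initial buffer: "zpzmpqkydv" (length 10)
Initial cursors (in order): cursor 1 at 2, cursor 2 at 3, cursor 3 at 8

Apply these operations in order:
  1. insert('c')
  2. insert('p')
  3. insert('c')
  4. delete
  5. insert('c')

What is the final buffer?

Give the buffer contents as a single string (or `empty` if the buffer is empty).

After op 1 (insert('c')): buffer="zpczcmpqkycdv" (len 13), cursors c1@3 c2@5 c3@11, authorship ..1.2.....3..
After op 2 (insert('p')): buffer="zpcpzcpmpqkycpdv" (len 16), cursors c1@4 c2@7 c3@14, authorship ..11.22.....33..
After op 3 (insert('c')): buffer="zpcpczcpcmpqkycpcdv" (len 19), cursors c1@5 c2@9 c3@17, authorship ..111.222.....333..
After op 4 (delete): buffer="zpcpzcpmpqkycpdv" (len 16), cursors c1@4 c2@7 c3@14, authorship ..11.22.....33..
After op 5 (insert('c')): buffer="zpcpczcpcmpqkycpcdv" (len 19), cursors c1@5 c2@9 c3@17, authorship ..111.222.....333..

Answer: zpcpczcpcmpqkycpcdv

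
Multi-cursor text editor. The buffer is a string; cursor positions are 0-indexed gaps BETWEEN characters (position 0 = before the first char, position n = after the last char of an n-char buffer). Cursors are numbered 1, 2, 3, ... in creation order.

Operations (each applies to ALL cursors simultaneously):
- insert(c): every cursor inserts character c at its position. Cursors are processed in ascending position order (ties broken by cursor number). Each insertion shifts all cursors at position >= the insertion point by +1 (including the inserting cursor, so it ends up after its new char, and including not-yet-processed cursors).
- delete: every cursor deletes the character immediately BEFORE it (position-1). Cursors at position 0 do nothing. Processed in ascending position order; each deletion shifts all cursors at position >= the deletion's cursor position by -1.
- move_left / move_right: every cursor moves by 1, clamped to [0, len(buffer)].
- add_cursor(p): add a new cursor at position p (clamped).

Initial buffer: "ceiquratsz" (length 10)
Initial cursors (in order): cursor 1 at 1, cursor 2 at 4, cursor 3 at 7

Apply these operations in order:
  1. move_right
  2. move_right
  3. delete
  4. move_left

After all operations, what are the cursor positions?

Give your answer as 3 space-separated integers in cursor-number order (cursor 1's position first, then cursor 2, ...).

After op 1 (move_right): buffer="ceiquratsz" (len 10), cursors c1@2 c2@5 c3@8, authorship ..........
After op 2 (move_right): buffer="ceiquratsz" (len 10), cursors c1@3 c2@6 c3@9, authorship ..........
After op 3 (delete): buffer="cequatz" (len 7), cursors c1@2 c2@4 c3@6, authorship .......
After op 4 (move_left): buffer="cequatz" (len 7), cursors c1@1 c2@3 c3@5, authorship .......

Answer: 1 3 5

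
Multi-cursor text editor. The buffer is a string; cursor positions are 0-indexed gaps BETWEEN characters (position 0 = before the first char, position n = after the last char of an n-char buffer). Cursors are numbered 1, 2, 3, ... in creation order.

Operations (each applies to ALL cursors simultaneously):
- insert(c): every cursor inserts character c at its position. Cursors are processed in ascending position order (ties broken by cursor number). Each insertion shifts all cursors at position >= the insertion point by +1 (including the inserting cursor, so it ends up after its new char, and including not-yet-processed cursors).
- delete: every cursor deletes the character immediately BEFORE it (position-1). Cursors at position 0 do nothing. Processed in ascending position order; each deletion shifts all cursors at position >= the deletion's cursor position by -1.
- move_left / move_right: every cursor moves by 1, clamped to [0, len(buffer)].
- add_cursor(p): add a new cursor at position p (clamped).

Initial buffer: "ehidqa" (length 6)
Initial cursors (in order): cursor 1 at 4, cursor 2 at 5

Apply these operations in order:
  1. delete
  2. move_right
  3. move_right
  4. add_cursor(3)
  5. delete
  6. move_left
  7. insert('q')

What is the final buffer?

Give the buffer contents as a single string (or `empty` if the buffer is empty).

Answer: qqqe

Derivation:
After op 1 (delete): buffer="ehia" (len 4), cursors c1@3 c2@3, authorship ....
After op 2 (move_right): buffer="ehia" (len 4), cursors c1@4 c2@4, authorship ....
After op 3 (move_right): buffer="ehia" (len 4), cursors c1@4 c2@4, authorship ....
After op 4 (add_cursor(3)): buffer="ehia" (len 4), cursors c3@3 c1@4 c2@4, authorship ....
After op 5 (delete): buffer="e" (len 1), cursors c1@1 c2@1 c3@1, authorship .
After op 6 (move_left): buffer="e" (len 1), cursors c1@0 c2@0 c3@0, authorship .
After op 7 (insert('q')): buffer="qqqe" (len 4), cursors c1@3 c2@3 c3@3, authorship 123.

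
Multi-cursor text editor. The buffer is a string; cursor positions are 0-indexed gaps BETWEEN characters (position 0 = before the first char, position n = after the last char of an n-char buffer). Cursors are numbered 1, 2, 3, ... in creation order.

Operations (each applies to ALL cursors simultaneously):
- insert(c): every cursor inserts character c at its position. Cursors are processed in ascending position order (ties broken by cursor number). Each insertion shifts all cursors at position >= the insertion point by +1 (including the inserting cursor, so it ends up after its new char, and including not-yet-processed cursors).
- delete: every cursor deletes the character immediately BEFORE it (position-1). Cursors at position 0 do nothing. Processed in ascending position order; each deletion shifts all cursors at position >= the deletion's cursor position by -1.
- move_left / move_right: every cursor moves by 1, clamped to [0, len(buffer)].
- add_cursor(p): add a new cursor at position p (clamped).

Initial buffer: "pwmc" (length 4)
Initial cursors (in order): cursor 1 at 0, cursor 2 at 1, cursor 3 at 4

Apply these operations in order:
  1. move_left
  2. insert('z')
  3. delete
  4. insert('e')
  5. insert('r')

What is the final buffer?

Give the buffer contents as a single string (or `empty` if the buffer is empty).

After op 1 (move_left): buffer="pwmc" (len 4), cursors c1@0 c2@0 c3@3, authorship ....
After op 2 (insert('z')): buffer="zzpwmzc" (len 7), cursors c1@2 c2@2 c3@6, authorship 12...3.
After op 3 (delete): buffer="pwmc" (len 4), cursors c1@0 c2@0 c3@3, authorship ....
After op 4 (insert('e')): buffer="eepwmec" (len 7), cursors c1@2 c2@2 c3@6, authorship 12...3.
After op 5 (insert('r')): buffer="eerrpwmerc" (len 10), cursors c1@4 c2@4 c3@9, authorship 1212...33.

Answer: eerrpwmerc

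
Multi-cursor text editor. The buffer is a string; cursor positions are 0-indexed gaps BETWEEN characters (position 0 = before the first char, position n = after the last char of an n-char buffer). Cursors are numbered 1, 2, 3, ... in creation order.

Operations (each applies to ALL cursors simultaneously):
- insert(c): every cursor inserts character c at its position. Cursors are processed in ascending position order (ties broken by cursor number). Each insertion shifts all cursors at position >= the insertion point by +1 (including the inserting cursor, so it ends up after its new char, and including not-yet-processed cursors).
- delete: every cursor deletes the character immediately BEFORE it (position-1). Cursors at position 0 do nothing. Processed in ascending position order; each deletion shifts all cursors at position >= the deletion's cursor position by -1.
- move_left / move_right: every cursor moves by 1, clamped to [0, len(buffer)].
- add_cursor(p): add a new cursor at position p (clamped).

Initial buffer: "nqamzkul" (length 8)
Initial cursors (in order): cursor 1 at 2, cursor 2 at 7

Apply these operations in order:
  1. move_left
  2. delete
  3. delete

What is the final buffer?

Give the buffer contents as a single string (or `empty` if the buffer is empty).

After op 1 (move_left): buffer="nqamzkul" (len 8), cursors c1@1 c2@6, authorship ........
After op 2 (delete): buffer="qamzul" (len 6), cursors c1@0 c2@4, authorship ......
After op 3 (delete): buffer="qamul" (len 5), cursors c1@0 c2@3, authorship .....

Answer: qamul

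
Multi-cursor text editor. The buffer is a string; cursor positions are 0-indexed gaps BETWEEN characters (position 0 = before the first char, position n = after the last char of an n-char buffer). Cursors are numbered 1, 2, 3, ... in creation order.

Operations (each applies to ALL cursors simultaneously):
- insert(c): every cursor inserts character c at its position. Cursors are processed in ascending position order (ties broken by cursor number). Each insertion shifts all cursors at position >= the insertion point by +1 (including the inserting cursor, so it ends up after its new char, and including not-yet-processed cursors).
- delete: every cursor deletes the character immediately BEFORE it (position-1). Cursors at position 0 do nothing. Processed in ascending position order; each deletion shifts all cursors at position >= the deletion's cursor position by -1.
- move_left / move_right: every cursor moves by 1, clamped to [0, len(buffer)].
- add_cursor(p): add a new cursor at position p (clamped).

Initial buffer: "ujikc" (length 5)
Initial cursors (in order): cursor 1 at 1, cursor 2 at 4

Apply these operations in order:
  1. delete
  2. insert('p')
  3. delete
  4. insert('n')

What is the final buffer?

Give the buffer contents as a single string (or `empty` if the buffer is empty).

Answer: njinc

Derivation:
After op 1 (delete): buffer="jic" (len 3), cursors c1@0 c2@2, authorship ...
After op 2 (insert('p')): buffer="pjipc" (len 5), cursors c1@1 c2@4, authorship 1..2.
After op 3 (delete): buffer="jic" (len 3), cursors c1@0 c2@2, authorship ...
After op 4 (insert('n')): buffer="njinc" (len 5), cursors c1@1 c2@4, authorship 1..2.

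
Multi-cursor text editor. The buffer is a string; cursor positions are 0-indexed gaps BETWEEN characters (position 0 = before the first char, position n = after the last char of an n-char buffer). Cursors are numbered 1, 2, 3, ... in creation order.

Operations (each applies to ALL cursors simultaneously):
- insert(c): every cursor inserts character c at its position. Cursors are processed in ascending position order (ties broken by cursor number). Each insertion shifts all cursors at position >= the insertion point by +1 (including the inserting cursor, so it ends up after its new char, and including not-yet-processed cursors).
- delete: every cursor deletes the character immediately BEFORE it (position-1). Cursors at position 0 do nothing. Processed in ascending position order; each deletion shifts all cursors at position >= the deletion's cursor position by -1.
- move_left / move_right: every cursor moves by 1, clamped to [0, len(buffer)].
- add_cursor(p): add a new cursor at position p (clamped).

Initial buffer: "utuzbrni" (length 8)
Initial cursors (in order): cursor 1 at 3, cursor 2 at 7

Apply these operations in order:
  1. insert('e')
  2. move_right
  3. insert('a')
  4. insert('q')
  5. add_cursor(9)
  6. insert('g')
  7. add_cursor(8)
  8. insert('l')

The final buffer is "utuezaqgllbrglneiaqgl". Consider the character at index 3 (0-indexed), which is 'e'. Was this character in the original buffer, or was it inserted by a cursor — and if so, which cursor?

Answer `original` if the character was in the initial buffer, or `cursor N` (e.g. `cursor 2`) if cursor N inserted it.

After op 1 (insert('e')): buffer="utuezbrnei" (len 10), cursors c1@4 c2@9, authorship ...1....2.
After op 2 (move_right): buffer="utuezbrnei" (len 10), cursors c1@5 c2@10, authorship ...1....2.
After op 3 (insert('a')): buffer="utuezabrneia" (len 12), cursors c1@6 c2@12, authorship ...1.1...2.2
After op 4 (insert('q')): buffer="utuezaqbrneiaq" (len 14), cursors c1@7 c2@14, authorship ...1.11...2.22
After op 5 (add_cursor(9)): buffer="utuezaqbrneiaq" (len 14), cursors c1@7 c3@9 c2@14, authorship ...1.11...2.22
After op 6 (insert('g')): buffer="utuezaqgbrgneiaqg" (len 17), cursors c1@8 c3@11 c2@17, authorship ...1.111..3.2.222
After op 7 (add_cursor(8)): buffer="utuezaqgbrgneiaqg" (len 17), cursors c1@8 c4@8 c3@11 c2@17, authorship ...1.111..3.2.222
After op 8 (insert('l')): buffer="utuezaqgllbrglneiaqgl" (len 21), cursors c1@10 c4@10 c3@14 c2@21, authorship ...1.11114..33.2.2222
Authorship (.=original, N=cursor N): . . . 1 . 1 1 1 1 4 . . 3 3 . 2 . 2 2 2 2
Index 3: author = 1

Answer: cursor 1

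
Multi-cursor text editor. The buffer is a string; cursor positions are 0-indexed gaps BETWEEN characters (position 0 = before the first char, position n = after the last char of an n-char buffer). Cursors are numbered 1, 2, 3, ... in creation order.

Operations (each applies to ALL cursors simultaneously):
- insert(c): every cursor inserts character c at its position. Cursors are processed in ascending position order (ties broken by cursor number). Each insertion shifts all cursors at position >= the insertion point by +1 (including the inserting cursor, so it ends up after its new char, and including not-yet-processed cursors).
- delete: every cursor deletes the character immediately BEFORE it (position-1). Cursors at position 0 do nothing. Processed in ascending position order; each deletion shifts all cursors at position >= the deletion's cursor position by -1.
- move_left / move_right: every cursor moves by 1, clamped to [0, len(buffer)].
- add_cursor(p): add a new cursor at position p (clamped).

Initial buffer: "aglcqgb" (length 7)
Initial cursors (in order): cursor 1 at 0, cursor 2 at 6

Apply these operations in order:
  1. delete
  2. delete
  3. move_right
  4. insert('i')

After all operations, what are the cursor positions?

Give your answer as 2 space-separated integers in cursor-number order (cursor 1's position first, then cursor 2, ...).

After op 1 (delete): buffer="aglcqb" (len 6), cursors c1@0 c2@5, authorship ......
After op 2 (delete): buffer="aglcb" (len 5), cursors c1@0 c2@4, authorship .....
After op 3 (move_right): buffer="aglcb" (len 5), cursors c1@1 c2@5, authorship .....
After op 4 (insert('i')): buffer="aiglcbi" (len 7), cursors c1@2 c2@7, authorship .1....2

Answer: 2 7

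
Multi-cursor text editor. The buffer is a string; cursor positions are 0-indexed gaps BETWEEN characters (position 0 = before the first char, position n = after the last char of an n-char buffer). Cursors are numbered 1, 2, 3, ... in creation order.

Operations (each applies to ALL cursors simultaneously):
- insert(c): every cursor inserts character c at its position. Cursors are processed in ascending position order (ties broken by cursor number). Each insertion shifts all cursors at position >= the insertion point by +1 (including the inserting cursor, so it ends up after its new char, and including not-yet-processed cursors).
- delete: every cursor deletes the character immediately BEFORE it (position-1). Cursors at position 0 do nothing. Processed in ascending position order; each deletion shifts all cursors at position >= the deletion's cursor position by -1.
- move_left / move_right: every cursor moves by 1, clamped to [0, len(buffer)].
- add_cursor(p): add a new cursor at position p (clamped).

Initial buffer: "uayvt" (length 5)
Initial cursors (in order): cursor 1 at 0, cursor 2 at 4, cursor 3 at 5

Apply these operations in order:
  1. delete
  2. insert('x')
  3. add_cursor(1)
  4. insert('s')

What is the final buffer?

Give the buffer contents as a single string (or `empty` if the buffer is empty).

Answer: xssuayxxss

Derivation:
After op 1 (delete): buffer="uay" (len 3), cursors c1@0 c2@3 c3@3, authorship ...
After op 2 (insert('x')): buffer="xuayxx" (len 6), cursors c1@1 c2@6 c3@6, authorship 1...23
After op 3 (add_cursor(1)): buffer="xuayxx" (len 6), cursors c1@1 c4@1 c2@6 c3@6, authorship 1...23
After op 4 (insert('s')): buffer="xssuayxxss" (len 10), cursors c1@3 c4@3 c2@10 c3@10, authorship 114...2323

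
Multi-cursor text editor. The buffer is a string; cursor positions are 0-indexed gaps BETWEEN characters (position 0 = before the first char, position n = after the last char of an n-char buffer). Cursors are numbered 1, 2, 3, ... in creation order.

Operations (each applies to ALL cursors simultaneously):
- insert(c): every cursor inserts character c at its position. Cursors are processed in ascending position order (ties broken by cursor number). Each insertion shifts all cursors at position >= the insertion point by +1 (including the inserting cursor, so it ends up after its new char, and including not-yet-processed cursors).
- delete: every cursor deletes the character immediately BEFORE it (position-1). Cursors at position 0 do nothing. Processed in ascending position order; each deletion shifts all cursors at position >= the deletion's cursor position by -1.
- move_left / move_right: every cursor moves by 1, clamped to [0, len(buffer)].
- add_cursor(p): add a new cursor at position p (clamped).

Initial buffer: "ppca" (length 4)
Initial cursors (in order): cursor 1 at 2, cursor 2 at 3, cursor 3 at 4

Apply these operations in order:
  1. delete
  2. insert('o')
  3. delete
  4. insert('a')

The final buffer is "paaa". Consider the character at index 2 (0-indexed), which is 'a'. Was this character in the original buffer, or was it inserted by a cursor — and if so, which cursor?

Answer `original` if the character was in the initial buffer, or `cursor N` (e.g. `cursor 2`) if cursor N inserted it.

Answer: cursor 2

Derivation:
After op 1 (delete): buffer="p" (len 1), cursors c1@1 c2@1 c3@1, authorship .
After op 2 (insert('o')): buffer="pooo" (len 4), cursors c1@4 c2@4 c3@4, authorship .123
After op 3 (delete): buffer="p" (len 1), cursors c1@1 c2@1 c3@1, authorship .
After op 4 (insert('a')): buffer="paaa" (len 4), cursors c1@4 c2@4 c3@4, authorship .123
Authorship (.=original, N=cursor N): . 1 2 3
Index 2: author = 2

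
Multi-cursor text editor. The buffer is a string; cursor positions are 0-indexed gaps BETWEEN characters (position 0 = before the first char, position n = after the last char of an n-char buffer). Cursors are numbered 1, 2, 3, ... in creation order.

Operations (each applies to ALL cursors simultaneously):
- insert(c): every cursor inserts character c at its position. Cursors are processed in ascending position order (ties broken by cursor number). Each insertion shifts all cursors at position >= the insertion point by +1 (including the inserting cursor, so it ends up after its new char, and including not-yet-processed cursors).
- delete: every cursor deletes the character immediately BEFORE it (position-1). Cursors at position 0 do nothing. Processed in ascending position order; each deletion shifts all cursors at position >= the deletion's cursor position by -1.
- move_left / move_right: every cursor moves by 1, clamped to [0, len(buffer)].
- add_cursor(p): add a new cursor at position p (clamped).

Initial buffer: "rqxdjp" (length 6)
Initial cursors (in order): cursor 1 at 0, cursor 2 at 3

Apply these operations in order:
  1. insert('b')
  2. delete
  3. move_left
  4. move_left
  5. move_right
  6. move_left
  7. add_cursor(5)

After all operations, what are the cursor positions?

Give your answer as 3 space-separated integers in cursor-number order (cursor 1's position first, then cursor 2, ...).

After op 1 (insert('b')): buffer="brqxbdjp" (len 8), cursors c1@1 c2@5, authorship 1...2...
After op 2 (delete): buffer="rqxdjp" (len 6), cursors c1@0 c2@3, authorship ......
After op 3 (move_left): buffer="rqxdjp" (len 6), cursors c1@0 c2@2, authorship ......
After op 4 (move_left): buffer="rqxdjp" (len 6), cursors c1@0 c2@1, authorship ......
After op 5 (move_right): buffer="rqxdjp" (len 6), cursors c1@1 c2@2, authorship ......
After op 6 (move_left): buffer="rqxdjp" (len 6), cursors c1@0 c2@1, authorship ......
After op 7 (add_cursor(5)): buffer="rqxdjp" (len 6), cursors c1@0 c2@1 c3@5, authorship ......

Answer: 0 1 5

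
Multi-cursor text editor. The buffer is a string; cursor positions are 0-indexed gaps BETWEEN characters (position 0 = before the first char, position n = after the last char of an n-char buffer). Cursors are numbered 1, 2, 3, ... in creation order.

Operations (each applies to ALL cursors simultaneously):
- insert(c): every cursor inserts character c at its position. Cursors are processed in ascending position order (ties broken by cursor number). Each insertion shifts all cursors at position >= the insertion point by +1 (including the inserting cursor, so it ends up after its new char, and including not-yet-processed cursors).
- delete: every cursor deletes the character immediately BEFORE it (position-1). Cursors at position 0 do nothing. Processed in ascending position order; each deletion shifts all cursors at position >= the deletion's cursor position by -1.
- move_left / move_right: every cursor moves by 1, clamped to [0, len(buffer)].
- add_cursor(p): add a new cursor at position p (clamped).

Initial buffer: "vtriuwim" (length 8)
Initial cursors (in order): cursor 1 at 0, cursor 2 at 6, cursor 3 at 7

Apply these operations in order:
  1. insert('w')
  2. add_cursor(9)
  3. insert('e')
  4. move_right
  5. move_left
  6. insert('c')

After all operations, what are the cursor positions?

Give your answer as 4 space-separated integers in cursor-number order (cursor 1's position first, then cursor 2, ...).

After op 1 (insert('w')): buffer="wvtriuwwiwm" (len 11), cursors c1@1 c2@8 c3@10, authorship 1......2.3.
After op 2 (add_cursor(9)): buffer="wvtriuwwiwm" (len 11), cursors c1@1 c2@8 c4@9 c3@10, authorship 1......2.3.
After op 3 (insert('e')): buffer="wevtriuwweiewem" (len 15), cursors c1@2 c2@10 c4@12 c3@14, authorship 11......22.433.
After op 4 (move_right): buffer="wevtriuwweiewem" (len 15), cursors c1@3 c2@11 c4@13 c3@15, authorship 11......22.433.
After op 5 (move_left): buffer="wevtriuwweiewem" (len 15), cursors c1@2 c2@10 c4@12 c3@14, authorship 11......22.433.
After op 6 (insert('c')): buffer="wecvtriuwweciecwecm" (len 19), cursors c1@3 c2@12 c4@15 c3@18, authorship 111......222.44333.

Answer: 3 12 18 15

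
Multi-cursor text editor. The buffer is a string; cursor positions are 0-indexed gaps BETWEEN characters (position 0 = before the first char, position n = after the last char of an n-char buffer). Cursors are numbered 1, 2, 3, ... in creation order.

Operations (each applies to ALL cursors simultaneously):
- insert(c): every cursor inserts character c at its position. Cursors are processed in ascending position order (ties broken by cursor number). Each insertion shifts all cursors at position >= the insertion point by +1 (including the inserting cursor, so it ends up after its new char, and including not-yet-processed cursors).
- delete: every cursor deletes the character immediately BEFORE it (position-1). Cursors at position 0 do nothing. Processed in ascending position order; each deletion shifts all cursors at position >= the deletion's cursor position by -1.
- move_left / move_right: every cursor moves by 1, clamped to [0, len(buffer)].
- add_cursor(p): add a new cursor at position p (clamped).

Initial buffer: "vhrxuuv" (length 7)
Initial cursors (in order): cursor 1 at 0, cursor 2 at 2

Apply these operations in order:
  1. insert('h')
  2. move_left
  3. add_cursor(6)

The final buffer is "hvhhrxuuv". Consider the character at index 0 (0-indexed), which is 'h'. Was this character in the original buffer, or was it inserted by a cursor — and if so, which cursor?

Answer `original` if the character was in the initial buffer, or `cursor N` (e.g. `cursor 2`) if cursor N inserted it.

After op 1 (insert('h')): buffer="hvhhrxuuv" (len 9), cursors c1@1 c2@4, authorship 1..2.....
After op 2 (move_left): buffer="hvhhrxuuv" (len 9), cursors c1@0 c2@3, authorship 1..2.....
After op 3 (add_cursor(6)): buffer="hvhhrxuuv" (len 9), cursors c1@0 c2@3 c3@6, authorship 1..2.....
Authorship (.=original, N=cursor N): 1 . . 2 . . . . .
Index 0: author = 1

Answer: cursor 1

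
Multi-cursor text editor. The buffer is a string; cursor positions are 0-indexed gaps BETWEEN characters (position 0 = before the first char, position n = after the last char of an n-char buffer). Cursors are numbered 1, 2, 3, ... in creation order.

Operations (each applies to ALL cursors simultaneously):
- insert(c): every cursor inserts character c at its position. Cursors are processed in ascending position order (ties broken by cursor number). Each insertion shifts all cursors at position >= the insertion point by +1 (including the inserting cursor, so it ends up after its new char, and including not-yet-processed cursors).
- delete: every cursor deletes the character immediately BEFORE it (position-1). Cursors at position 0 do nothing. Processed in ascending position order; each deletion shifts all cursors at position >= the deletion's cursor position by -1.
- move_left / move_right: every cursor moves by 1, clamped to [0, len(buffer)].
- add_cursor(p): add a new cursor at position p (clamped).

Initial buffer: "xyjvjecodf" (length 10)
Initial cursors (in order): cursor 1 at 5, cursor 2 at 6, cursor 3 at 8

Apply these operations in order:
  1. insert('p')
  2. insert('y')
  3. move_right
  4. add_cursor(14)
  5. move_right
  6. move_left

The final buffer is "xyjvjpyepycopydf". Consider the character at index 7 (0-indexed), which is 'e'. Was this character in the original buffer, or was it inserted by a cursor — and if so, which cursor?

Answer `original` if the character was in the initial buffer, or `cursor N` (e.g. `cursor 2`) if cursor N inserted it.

Answer: original

Derivation:
After op 1 (insert('p')): buffer="xyjvjpepcopdf" (len 13), cursors c1@6 c2@8 c3@11, authorship .....1.2..3..
After op 2 (insert('y')): buffer="xyjvjpyepycopydf" (len 16), cursors c1@7 c2@10 c3@14, authorship .....11.22..33..
After op 3 (move_right): buffer="xyjvjpyepycopydf" (len 16), cursors c1@8 c2@11 c3@15, authorship .....11.22..33..
After op 4 (add_cursor(14)): buffer="xyjvjpyepycopydf" (len 16), cursors c1@8 c2@11 c4@14 c3@15, authorship .....11.22..33..
After op 5 (move_right): buffer="xyjvjpyepycopydf" (len 16), cursors c1@9 c2@12 c4@15 c3@16, authorship .....11.22..33..
After op 6 (move_left): buffer="xyjvjpyepycopydf" (len 16), cursors c1@8 c2@11 c4@14 c3@15, authorship .....11.22..33..
Authorship (.=original, N=cursor N): . . . . . 1 1 . 2 2 . . 3 3 . .
Index 7: author = original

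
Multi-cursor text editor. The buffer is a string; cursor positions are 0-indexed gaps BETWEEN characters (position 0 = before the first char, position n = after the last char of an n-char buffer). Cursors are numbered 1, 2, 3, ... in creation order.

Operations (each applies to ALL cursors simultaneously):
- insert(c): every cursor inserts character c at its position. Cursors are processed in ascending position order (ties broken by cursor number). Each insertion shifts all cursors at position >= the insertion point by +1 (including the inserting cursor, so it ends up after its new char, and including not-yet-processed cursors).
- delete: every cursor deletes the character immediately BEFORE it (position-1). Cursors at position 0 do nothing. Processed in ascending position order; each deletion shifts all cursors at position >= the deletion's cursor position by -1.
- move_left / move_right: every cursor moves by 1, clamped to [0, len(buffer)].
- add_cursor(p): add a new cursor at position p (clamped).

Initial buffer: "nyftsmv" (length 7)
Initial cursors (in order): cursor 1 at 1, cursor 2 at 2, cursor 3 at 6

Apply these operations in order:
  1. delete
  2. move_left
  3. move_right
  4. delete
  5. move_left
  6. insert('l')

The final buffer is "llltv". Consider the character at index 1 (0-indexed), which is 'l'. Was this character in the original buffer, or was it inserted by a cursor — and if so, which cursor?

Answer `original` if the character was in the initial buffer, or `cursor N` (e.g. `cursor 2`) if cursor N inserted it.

After op 1 (delete): buffer="ftsv" (len 4), cursors c1@0 c2@0 c3@3, authorship ....
After op 2 (move_left): buffer="ftsv" (len 4), cursors c1@0 c2@0 c3@2, authorship ....
After op 3 (move_right): buffer="ftsv" (len 4), cursors c1@1 c2@1 c3@3, authorship ....
After op 4 (delete): buffer="tv" (len 2), cursors c1@0 c2@0 c3@1, authorship ..
After op 5 (move_left): buffer="tv" (len 2), cursors c1@0 c2@0 c3@0, authorship ..
After op 6 (insert('l')): buffer="llltv" (len 5), cursors c1@3 c2@3 c3@3, authorship 123..
Authorship (.=original, N=cursor N): 1 2 3 . .
Index 1: author = 2

Answer: cursor 2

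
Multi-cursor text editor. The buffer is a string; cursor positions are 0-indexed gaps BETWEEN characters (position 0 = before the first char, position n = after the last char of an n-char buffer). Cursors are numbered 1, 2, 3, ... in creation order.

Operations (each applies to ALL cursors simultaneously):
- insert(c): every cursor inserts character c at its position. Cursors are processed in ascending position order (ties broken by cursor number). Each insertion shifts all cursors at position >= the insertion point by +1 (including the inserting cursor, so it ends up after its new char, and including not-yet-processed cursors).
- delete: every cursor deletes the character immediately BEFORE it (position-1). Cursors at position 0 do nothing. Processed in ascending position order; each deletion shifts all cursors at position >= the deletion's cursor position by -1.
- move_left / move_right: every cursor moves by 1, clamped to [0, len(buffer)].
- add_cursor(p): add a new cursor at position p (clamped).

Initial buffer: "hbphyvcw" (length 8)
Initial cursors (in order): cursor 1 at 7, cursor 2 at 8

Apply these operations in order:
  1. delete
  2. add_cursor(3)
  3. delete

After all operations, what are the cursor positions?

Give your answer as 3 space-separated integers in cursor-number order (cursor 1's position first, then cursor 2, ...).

After op 1 (delete): buffer="hbphyv" (len 6), cursors c1@6 c2@6, authorship ......
After op 2 (add_cursor(3)): buffer="hbphyv" (len 6), cursors c3@3 c1@6 c2@6, authorship ......
After op 3 (delete): buffer="hbh" (len 3), cursors c3@2 c1@3 c2@3, authorship ...

Answer: 3 3 2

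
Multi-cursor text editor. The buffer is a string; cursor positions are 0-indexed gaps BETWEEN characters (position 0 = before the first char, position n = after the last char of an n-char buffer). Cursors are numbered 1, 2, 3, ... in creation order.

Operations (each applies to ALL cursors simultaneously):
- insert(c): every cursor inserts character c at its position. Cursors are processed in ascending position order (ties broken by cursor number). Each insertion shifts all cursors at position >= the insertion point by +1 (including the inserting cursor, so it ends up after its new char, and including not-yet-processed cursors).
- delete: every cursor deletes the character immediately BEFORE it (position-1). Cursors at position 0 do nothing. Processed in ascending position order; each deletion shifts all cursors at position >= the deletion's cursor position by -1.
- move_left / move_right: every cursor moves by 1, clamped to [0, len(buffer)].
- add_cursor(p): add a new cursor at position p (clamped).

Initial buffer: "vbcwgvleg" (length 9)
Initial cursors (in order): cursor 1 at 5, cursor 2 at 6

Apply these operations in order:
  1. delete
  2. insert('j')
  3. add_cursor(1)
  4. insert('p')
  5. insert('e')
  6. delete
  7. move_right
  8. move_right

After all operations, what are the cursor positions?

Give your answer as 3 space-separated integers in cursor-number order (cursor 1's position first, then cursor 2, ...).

Answer: 11 11 4

Derivation:
After op 1 (delete): buffer="vbcwleg" (len 7), cursors c1@4 c2@4, authorship .......
After op 2 (insert('j')): buffer="vbcwjjleg" (len 9), cursors c1@6 c2@6, authorship ....12...
After op 3 (add_cursor(1)): buffer="vbcwjjleg" (len 9), cursors c3@1 c1@6 c2@6, authorship ....12...
After op 4 (insert('p')): buffer="vpbcwjjppleg" (len 12), cursors c3@2 c1@9 c2@9, authorship .3...1212...
After op 5 (insert('e')): buffer="vpebcwjjppeeleg" (len 15), cursors c3@3 c1@12 c2@12, authorship .33...121212...
After op 6 (delete): buffer="vpbcwjjppleg" (len 12), cursors c3@2 c1@9 c2@9, authorship .3...1212...
After op 7 (move_right): buffer="vpbcwjjppleg" (len 12), cursors c3@3 c1@10 c2@10, authorship .3...1212...
After op 8 (move_right): buffer="vpbcwjjppleg" (len 12), cursors c3@4 c1@11 c2@11, authorship .3...1212...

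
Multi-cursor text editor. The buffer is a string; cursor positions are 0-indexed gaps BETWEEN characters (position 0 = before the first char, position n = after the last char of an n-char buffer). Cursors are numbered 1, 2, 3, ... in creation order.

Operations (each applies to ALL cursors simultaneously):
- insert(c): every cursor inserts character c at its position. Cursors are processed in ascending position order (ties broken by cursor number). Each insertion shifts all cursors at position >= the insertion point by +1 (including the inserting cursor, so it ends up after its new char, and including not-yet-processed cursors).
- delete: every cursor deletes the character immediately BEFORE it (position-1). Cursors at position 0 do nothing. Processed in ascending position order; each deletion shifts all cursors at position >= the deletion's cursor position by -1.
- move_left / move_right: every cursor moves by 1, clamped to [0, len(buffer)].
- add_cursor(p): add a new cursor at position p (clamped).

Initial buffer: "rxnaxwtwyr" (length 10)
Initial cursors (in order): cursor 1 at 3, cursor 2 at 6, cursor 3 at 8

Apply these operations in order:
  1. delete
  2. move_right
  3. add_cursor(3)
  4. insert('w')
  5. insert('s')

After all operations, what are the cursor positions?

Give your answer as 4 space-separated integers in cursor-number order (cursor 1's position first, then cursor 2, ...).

After op 1 (delete): buffer="rxaxtyr" (len 7), cursors c1@2 c2@4 c3@5, authorship .......
After op 2 (move_right): buffer="rxaxtyr" (len 7), cursors c1@3 c2@5 c3@6, authorship .......
After op 3 (add_cursor(3)): buffer="rxaxtyr" (len 7), cursors c1@3 c4@3 c2@5 c3@6, authorship .......
After op 4 (insert('w')): buffer="rxawwxtwywr" (len 11), cursors c1@5 c4@5 c2@8 c3@10, authorship ...14..2.3.
After op 5 (insert('s')): buffer="rxawwssxtwsywsr" (len 15), cursors c1@7 c4@7 c2@11 c3@14, authorship ...1414..22.33.

Answer: 7 11 14 7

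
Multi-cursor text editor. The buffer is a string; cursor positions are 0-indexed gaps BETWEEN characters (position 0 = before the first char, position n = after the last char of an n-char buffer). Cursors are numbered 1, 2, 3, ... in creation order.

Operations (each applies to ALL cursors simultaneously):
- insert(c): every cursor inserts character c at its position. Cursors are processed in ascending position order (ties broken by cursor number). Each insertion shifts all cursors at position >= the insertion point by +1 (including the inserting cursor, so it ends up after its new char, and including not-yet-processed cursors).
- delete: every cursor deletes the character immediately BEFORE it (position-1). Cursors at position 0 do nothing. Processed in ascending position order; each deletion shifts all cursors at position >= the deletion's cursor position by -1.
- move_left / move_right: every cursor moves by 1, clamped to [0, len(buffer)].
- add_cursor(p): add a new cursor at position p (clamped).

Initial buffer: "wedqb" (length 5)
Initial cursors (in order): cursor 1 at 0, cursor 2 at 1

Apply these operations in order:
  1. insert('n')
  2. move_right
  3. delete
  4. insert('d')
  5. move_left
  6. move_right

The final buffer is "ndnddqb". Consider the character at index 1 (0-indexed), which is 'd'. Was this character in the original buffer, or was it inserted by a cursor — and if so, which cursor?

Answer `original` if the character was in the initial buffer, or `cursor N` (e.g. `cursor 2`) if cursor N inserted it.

Answer: cursor 1

Derivation:
After op 1 (insert('n')): buffer="nwnedqb" (len 7), cursors c1@1 c2@3, authorship 1.2....
After op 2 (move_right): buffer="nwnedqb" (len 7), cursors c1@2 c2@4, authorship 1.2....
After op 3 (delete): buffer="nndqb" (len 5), cursors c1@1 c2@2, authorship 12...
After op 4 (insert('d')): buffer="ndnddqb" (len 7), cursors c1@2 c2@4, authorship 1122...
After op 5 (move_left): buffer="ndnddqb" (len 7), cursors c1@1 c2@3, authorship 1122...
After op 6 (move_right): buffer="ndnddqb" (len 7), cursors c1@2 c2@4, authorship 1122...
Authorship (.=original, N=cursor N): 1 1 2 2 . . .
Index 1: author = 1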